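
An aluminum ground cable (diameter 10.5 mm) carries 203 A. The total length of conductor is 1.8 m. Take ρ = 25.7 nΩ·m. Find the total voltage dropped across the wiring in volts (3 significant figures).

ρ = 25.7 nΩ·m = 2.57×10^-8 Ω·m
A = π(d/2)² = π(5.2500e-03 m)² = 8.659e-05 m²
R = ρL/A = (2.57×10^-8)(1.8)/(8.659e-05) = 5.342×10^-4 Ω
V = IR = 203 × 5.342×10^-4 = 0.108 V

0.108 V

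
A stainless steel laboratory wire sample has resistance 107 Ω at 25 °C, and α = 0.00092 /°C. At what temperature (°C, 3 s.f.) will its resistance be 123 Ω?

R = R₀(1 + α(T − T₀)) ⇒ T = T₀ + (R/R₀ − 1)/α
T = 25 + (123/107 − 1)/0.00092 = 25 + (0.1495)/0.00092 = 188 °C

188 °C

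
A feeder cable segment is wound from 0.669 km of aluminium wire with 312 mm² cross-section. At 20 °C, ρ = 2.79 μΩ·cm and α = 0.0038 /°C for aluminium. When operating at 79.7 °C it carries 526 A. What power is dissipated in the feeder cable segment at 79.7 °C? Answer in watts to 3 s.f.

20300 W

ρ = 2.79 μΩ·cm = 2.79×10^-8 Ω·m
A = 312 mm² = 3.120e-04 m²
R₍20₎ = ρL/A = (2.79×10^-8)(669)/(3.120e-04) = 0.05982 Ω
R₍79.7₎ = R₍20₎(1 + αΔT) = 0.05982 × (1 + 0.0038×59.7) = 0.0734 Ω
P = I²R = (526)² × 0.0734 = 20300 W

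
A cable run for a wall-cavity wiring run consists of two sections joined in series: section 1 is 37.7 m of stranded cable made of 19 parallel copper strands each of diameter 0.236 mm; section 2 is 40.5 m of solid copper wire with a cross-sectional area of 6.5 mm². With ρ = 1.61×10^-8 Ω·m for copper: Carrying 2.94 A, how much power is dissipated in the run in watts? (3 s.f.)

7.18 W

Section 1: A_strand = π(1.1800e-04)² = 4.374e-08 m²; R₁ = ρL/(N·A_s) = (1.61×10^-8)(37.7)/(19×4.374e-08) = 0.7303 Ω
Section 2: A = 6.5 mm² = 6.500e-06 m²
R₂ = (1.61×10^-8)(40.5)/(6.500e-06) = 0.1003 Ω
R = R₁ + R₂ = 0.8306 Ω
P = I²R = (2.94)² × 0.8306 = 7.18 W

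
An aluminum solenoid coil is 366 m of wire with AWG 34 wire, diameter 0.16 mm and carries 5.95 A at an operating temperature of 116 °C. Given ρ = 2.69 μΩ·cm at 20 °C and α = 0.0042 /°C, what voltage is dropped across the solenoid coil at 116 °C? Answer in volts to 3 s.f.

4090 V

ρ = 2.69 μΩ·cm = 2.69×10^-8 Ω·m
A = π(0.16/2 mm)² = π(8.0000e-05 m)² = 2.011e-08 m²
R₍20₎ = ρL/A = (2.69×10^-8)(366)/(2.011e-08) = 489.7 Ω
R₍116₎ = R₍20₎(1 + αΔT) = 489.7 × (1 + 0.0042×96) = 687.1 Ω
V = IR = 5.95 × 687.1 = 4090 V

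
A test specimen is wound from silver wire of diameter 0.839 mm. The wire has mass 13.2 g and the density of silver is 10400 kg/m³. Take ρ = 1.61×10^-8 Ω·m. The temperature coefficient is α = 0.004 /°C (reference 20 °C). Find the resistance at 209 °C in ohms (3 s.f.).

0.117 Ω

A = π(d/2)² = π(4.1950e-04 m)² = 5.5286e-07 m²
L = m/(density·A) = 0.0132/(10400×5.5286e-07) = 2.296 m
R = ρL/A = (1.61×10^-8)(2.296)/(5.5286e-07) = 0.06686 Ω
R(209 °C) = 0.06686 × (1 + 0.004×189) = 0.117 Ω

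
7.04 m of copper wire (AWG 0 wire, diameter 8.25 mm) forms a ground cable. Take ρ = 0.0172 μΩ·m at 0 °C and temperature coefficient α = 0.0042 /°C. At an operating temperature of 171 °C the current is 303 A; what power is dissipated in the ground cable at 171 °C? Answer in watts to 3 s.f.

357 W

ρ = 0.0172 μΩ·m = 1.72×10^-8 Ω·m
A = π(8.25/2 mm)² = π(4.1250e-03 m)² = 5.346e-05 m²
R₍0₎ = ρL/A = (1.72×10^-8)(7.04)/(5.346e-05) = 0.002265 Ω
R₍171₎ = R₍0₎(1 + αΔT) = 0.002265 × (1 + 0.0042×171) = 0.003892 Ω
P = I²R = (303)² × 0.003892 = 357 W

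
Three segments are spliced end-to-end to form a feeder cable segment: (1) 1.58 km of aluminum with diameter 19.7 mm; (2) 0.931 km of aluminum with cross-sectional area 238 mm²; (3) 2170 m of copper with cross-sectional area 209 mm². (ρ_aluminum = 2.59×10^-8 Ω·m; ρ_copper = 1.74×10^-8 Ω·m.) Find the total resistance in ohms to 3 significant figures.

Seg 1: A = π(d/2)² = π(9.8500e-03 m)² = 3.048e-04 m²
R_1 = (2.59×10^-8)(1580)/(3.048e-04) = 0.1343 Ω
Seg 2: A = 238 mm² = 2.380e-04 m²
R_2 = (2.59×10^-8)(931)/(2.380e-04) = 0.1013 Ω
Seg 3: A = 209 mm² = 2.090e-04 m²
R_3 = (1.74×10^-8)(2170)/(2.090e-04) = 0.1807 Ω
R_total = R_1 + R_2 + R_3 = 0.416 Ω

0.416 Ω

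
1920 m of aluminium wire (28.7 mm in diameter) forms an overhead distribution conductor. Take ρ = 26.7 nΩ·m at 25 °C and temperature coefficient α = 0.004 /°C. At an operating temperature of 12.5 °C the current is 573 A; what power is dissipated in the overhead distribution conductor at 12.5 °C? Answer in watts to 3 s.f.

ρ = 26.7 nΩ·m = 2.67×10^-8 Ω·m
A = π(d/2)² = π(1.4350e-02 m)² = 6.469e-04 m²
R₍25₎ = ρL/A = (2.67×10^-8)(1920)/(6.469e-04) = 0.07924 Ω
R₍12.5₎ = R₍25₎(1 + αΔT) = 0.07924 × (1 + 0.004×-12.5) = 0.07528 Ω
P = I²R = (573)² × 0.07528 = 24700 W

24700 W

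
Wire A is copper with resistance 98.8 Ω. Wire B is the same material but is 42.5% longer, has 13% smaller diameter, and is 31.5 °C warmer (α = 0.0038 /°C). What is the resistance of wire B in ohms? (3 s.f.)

R ∝ ρL/d² with ρ ∝ (1+αΔT), so R_B/R_A = (1 + 42.5/100) × (1 − 13/100)⁻² × (1 + 0.0038×31.5)
= 1.425 × 1.321 × 1.12 = 2.108
R_B = 2.108 × 98.8 = 208 Ω

208 Ω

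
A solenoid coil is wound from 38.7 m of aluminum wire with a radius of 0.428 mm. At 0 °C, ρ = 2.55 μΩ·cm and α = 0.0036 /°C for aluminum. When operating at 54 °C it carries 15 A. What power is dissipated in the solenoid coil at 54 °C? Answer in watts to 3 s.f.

461 W

ρ = 2.55 μΩ·cm = 2.55×10^-8 Ω·m
A = πr² = π(4.2800e-04 m)² = 5.755e-07 m²
R₍0₎ = ρL/A = (2.55×10^-8)(38.7)/(5.755e-07) = 1.715 Ω
R₍54₎ = R₍0₎(1 + αΔT) = 1.715 × (1 + 0.0036×54) = 2.048 Ω
P = I²R = (15)² × 2.048 = 461 W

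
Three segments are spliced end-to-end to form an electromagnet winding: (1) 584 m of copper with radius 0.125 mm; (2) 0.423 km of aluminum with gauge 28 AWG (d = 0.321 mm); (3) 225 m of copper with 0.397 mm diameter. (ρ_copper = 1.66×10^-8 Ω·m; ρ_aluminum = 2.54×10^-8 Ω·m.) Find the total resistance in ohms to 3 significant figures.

360 Ω

Seg 1: A = πr² = π(1.2500e-04 m)² = 4.909e-08 m²
R_1 = (1.66×10^-8)(584)/(4.909e-08) = 197.5 Ω
Seg 2: A = π(0.321/2 mm)² = π(1.6050e-04 m)² = 8.093e-08 m²
R_2 = (2.54×10^-8)(423)/(8.093e-08) = 132.8 Ω
Seg 3: A = π(d/2)² = π(1.9850e-04 m)² = 1.238e-07 m²
R_3 = (1.66×10^-8)(225)/(1.238e-07) = 30.17 Ω
R_total = R_1 + R_2 + R_3 = 360 Ω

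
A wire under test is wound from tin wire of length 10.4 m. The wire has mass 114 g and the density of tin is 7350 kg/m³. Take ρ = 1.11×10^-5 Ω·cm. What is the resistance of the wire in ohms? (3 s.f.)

0.774 Ω

ρ = 1.11×10^-5 Ω·cm = 1.11×10^-7 Ω·m
A = m/(density·L) = 0.114/(7350×10.4) = 1.4914e-06 m²
R = ρL/A = (1.11×10^-7)(10.4)/(1.4914e-06) = 0.774 Ω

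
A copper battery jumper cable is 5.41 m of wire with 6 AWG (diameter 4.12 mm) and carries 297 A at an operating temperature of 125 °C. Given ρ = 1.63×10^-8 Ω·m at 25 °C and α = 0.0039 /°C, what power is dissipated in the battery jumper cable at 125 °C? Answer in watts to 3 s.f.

A = π(4.12/2 mm)² = π(2.0600e-03 m)² = 1.333e-05 m²
R₍25₎ = ρL/A = (1.63×10^-8)(5.41)/(1.333e-05) = 0.006615 Ω
R₍125₎ = R₍25₎(1 + αΔT) = 0.006615 × (1 + 0.0039×100) = 0.009194 Ω
P = I²R = (297)² × 0.009194 = 811 W

811 W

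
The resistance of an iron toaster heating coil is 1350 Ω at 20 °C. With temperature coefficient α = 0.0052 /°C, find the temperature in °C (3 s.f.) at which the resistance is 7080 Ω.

R = R₀(1 + α(T − T₀)) ⇒ T = T₀ + (R/R₀ − 1)/α
T = 20 + (7080/1350 − 1)/0.0052 = 20 + (4.244)/0.0052 = 836 °C

836 °C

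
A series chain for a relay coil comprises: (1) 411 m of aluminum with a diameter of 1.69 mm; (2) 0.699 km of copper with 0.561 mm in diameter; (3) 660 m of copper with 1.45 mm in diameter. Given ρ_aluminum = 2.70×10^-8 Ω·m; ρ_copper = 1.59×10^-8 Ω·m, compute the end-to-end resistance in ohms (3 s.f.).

56.3 Ω

Seg 1: A = π(d/2)² = π(8.4500e-04 m)² = 2.243e-06 m²
R_1 = (2.70×10^-8)(411)/(2.243e-06) = 4.947 Ω
Seg 2: A = π(d/2)² = π(2.8050e-04 m)² = 2.472e-07 m²
R_2 = (1.59×10^-8)(699)/(2.472e-07) = 44.96 Ω
Seg 3: A = π(d/2)² = π(7.2500e-04 m)² = 1.651e-06 m²
R_3 = (1.59×10^-8)(660)/(1.651e-06) = 6.355 Ω
R_total = R_1 + R_2 + R_3 = 56.3 Ω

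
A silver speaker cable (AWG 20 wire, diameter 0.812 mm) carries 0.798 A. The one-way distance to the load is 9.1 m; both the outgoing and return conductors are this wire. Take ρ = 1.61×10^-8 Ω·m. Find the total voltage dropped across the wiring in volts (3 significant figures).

0.452 V

A = π(0.812/2 mm)² = π(4.0600e-04 m)² = 5.178e-07 m²
Total conductor length (both ways) L = 2 × 9.1 = 18.2 m
R = ρL/A = (1.61×10^-8)(18.2)/(5.178e-07) = 0.5658 Ω
V = IR = 0.798 × 0.5658 = 0.452 V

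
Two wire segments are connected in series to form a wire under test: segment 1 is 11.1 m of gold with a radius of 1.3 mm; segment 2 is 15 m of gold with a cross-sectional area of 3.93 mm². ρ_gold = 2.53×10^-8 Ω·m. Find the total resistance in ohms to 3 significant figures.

Segment 1: A = πr² = π(1.3000e-03 m)² = 5.309e-06 m²
R₁ = ρL/A = (2.53×10^-8)(11.1)/(5.309e-06) = 0.05289 Ω
Segment 2: A = 3.93 mm² = 3.930e-06 m²
R₂ = (2.53×10^-8)(15)/(3.930e-06) = 0.09656 Ω
R = R₁ + R₂ = 0.149 Ω

0.149 Ω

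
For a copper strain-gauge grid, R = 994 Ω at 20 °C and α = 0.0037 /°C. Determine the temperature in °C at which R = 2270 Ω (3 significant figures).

R = R₀(1 + α(T − T₀)) ⇒ T = T₀ + (R/R₀ − 1)/α
T = 20 + (2270/994 − 1)/0.0037 = 20 + (1.284)/0.0037 = 367 °C

367 °C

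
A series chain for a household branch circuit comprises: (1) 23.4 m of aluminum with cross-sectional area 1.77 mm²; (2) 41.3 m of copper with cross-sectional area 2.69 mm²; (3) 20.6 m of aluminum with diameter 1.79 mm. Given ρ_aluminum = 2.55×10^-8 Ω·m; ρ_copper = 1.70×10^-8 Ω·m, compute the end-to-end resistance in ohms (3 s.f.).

Seg 1: A = 1.77 mm² = 1.770e-06 m²
R_1 = (2.55×10^-8)(23.4)/(1.770e-06) = 0.3371 Ω
Seg 2: A = 2.69 mm² = 2.690e-06 m²
R_2 = (1.70×10^-8)(41.3)/(2.690e-06) = 0.261 Ω
Seg 3: A = π(d/2)² = π(8.9500e-04 m)² = 2.516e-06 m²
R_3 = (2.55×10^-8)(20.6)/(2.516e-06) = 0.2087 Ω
R_total = R_1 + R_2 + R_3 = 0.807 Ω

0.807 Ω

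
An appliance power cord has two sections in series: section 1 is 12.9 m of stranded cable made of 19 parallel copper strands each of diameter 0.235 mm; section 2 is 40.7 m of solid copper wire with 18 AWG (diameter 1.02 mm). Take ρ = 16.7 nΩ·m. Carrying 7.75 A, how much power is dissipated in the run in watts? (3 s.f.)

65.7 W

ρ = 16.7 nΩ·m = 1.67×10^-8 Ω·m
Section 1: A_strand = π(1.1750e-04)² = 4.337e-08 m²; R₁ = ρL/(N·A_s) = (1.67×10^-8)(12.9)/(19×4.337e-08) = 0.2614 Ω
Section 2: A = π(1.02/2 mm)² = π(5.1000e-04 m)² = 8.171e-07 m²
R₂ = (1.67×10^-8)(40.7)/(8.171e-07) = 0.8318 Ω
R = R₁ + R₂ = 1.093 Ω
P = I²R = (7.75)² × 1.093 = 65.7 W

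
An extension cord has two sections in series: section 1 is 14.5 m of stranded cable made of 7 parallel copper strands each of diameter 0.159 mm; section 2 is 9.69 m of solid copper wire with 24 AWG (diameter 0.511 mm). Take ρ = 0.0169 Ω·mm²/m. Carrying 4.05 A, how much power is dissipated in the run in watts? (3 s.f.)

42.0 W

ρ = 0.0169 Ω·mm²/m = 1.69×10^-8 Ω·m
Section 1: A_strand = π(7.9500e-05)² = 1.986e-08 m²; R₁ = ρL/(N·A_s) = (1.69×10^-8)(14.5)/(7×1.986e-08) = 1.763 Ω
Section 2: A = π(0.511/2 mm)² = π(2.5550e-04 m)² = 2.051e-07 m²
R₂ = (1.69×10^-8)(9.69)/(2.051e-07) = 0.7985 Ω
R = R₁ + R₂ = 2.562 Ω
P = I²R = (4.05)² × 2.562 = 42.0 W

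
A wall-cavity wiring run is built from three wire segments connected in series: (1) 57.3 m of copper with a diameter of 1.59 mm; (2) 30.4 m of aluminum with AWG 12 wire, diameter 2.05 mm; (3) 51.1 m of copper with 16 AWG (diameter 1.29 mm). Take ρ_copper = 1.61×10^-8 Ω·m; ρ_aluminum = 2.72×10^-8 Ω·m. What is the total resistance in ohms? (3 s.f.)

Seg 1: A = π(d/2)² = π(7.9500e-04 m)² = 1.986e-06 m²
R_1 = (1.61×10^-8)(57.3)/(1.986e-06) = 0.4646 Ω
Seg 2: A = π(2.05/2 mm)² = π(1.0250e-03 m)² = 3.301e-06 m²
R_2 = (2.72×10^-8)(30.4)/(3.301e-06) = 0.2505 Ω
Seg 3: A = π(1.29/2 mm)² = π(6.4500e-04 m)² = 1.307e-06 m²
R_3 = (1.61×10^-8)(51.1)/(1.307e-06) = 0.6295 Ω
R_total = R_1 + R_2 + R_3 = 1.34 Ω

1.34 Ω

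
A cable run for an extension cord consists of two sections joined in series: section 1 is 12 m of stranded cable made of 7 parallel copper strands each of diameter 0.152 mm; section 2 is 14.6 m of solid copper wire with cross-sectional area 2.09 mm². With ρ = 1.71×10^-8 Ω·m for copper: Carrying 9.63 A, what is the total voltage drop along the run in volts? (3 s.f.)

16.7 V

Section 1: A_strand = π(7.6000e-05)² = 1.815e-08 m²; R₁ = ρL/(N·A_s) = (1.71×10^-8)(12)/(7×1.815e-08) = 1.615 Ω
Section 2: A = 2.09 mm² = 2.090e-06 m²
R₂ = (1.71×10^-8)(14.6)/(2.090e-06) = 0.1195 Ω
R = R₁ + R₂ = 1.735 Ω
V = IR = 9.63 × 1.735 = 16.7 V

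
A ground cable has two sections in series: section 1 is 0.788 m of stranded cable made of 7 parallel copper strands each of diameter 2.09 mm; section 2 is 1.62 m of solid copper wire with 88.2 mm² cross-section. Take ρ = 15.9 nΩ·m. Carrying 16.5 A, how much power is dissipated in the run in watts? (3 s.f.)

0.222 W

ρ = 15.9 nΩ·m = 1.59×10^-8 Ω·m
Section 1: A_strand = π(1.0450e-03)² = 3.431e-06 m²; R₁ = ρL/(N·A_s) = (1.59×10^-8)(0.788)/(7×3.431e-06) = 5.217×10^-4 Ω
Section 2: A = 88.2 mm² = 8.820e-05 m²
R₂ = (1.59×10^-8)(1.62)/(8.820e-05) = 2.920×10^-4 Ω
R = R₁ + R₂ = 8.138×10^-4 Ω
P = I²R = (16.5)² × 8.138×10^-4 = 0.222 W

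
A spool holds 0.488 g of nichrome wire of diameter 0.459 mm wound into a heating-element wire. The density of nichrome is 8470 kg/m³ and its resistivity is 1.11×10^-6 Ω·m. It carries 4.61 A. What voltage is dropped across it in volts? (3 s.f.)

10.8 V

A = π(d/2)² = π(2.2950e-04 m)² = 1.6547e-07 m²
L = m/(density·A) = 4.880×10^-4/(8470×1.6547e-07) = 0.3482 m
R = ρL/A = (1.11×10^-6)(0.3482)/(1.6547e-07) = 2.336 Ω
V = IR = 4.61 × 2.336 = 10.8 V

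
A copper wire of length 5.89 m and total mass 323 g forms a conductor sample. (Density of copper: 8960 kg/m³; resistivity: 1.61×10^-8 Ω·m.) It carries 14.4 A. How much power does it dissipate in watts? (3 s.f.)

A = m/(density·L) = 0.323/(8960×5.89) = 6.1204e-06 m²
R = ρL/A = (1.61×10^-8)(5.89)/(6.1204e-06) = 0.01549 Ω
P = I²R = (14.4)² × 0.01549 = 3.21 W

3.21 W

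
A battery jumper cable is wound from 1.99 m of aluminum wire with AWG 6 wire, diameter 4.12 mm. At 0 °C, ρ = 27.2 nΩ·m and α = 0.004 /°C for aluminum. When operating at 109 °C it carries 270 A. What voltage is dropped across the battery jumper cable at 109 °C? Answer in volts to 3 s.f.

1.57 V

ρ = 27.2 nΩ·m = 2.72×10^-8 Ω·m
A = π(4.12/2 mm)² = π(2.0600e-03 m)² = 1.333e-05 m²
R₍0₎ = ρL/A = (2.72×10^-8)(1.99)/(1.333e-05) = 0.00406 Ω
R₍109₎ = R₍0₎(1 + αΔT) = 0.00406 × (1 + 0.004×109) = 0.00583 Ω
V = IR = 270 × 0.00583 = 1.57 V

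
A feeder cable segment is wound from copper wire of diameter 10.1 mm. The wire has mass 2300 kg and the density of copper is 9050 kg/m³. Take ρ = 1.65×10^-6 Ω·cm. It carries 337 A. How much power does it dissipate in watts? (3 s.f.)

74200 W

ρ = 1.65×10^-6 Ω·cm = 1.65×10^-8 Ω·m
A = π(d/2)² = π(5.0500e-03 m)² = 8.0118e-05 m²
L = m/(density·A) = 2300/(9050×8.0118e-05) = 3172 m
R = ρL/A = (1.65×10^-8)(3172)/(8.0118e-05) = 0.6533 Ω
P = I²R = (337)² × 0.6533 = 74200 W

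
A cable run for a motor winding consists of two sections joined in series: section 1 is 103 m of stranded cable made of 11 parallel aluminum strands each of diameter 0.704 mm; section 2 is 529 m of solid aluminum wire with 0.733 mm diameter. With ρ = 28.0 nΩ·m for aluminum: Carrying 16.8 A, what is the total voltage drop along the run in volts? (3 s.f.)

601 V

ρ = 28.0 nΩ·m = 2.80×10^-8 Ω·m
Section 1: A_strand = π(3.5200e-04)² = 3.893e-07 m²; R₁ = ρL/(N·A_s) = (2.80×10^-8)(103)/(11×3.893e-07) = 0.6735 Ω
Section 2: A = π(d/2)² = π(3.6650e-04 m)² = 4.220e-07 m²
R₂ = (2.80×10^-8)(529)/(4.220e-07) = 35.1 Ω
R = R₁ + R₂ = 35.77 Ω
V = IR = 16.8 × 35.77 = 601 V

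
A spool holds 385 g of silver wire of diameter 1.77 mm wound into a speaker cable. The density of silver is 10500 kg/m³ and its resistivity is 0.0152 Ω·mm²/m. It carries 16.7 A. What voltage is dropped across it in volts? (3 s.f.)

ρ = 0.0152 Ω·mm²/m = 1.52×10^-8 Ω·m
A = π(d/2)² = π(8.8500e-04 m)² = 2.4606e-06 m²
L = m/(density·A) = 0.385/(10500×2.4606e-06) = 14.9 m
R = ρL/A = (1.52×10^-8)(14.9)/(2.4606e-06) = 0.09205 Ω
V = IR = 16.7 × 0.09205 = 1.54 V

1.54 V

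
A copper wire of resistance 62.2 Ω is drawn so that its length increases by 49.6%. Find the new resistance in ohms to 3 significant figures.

k = 1 + 49.6/100 = 1.496; volume constant ⇒ A' = A/k, so R' = k²R.
R' = 2.238 × 62.2 = 139 Ω

139 Ω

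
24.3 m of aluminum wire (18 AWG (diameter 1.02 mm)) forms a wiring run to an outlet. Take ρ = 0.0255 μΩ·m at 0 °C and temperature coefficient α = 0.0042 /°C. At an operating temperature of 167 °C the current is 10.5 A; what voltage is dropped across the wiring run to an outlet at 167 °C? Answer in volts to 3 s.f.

ρ = 0.0255 μΩ·m = 2.55×10^-8 Ω·m
A = π(1.02/2 mm)² = π(5.1000e-04 m)² = 8.171e-07 m²
R₍0₎ = ρL/A = (2.55×10^-8)(24.3)/(8.171e-07) = 0.7583 Ω
R₍167₎ = R₍0₎(1 + αΔT) = 0.7583 × (1 + 0.0042×167) = 1.29 Ω
V = IR = 10.5 × 1.29 = 13.5 V

13.5 V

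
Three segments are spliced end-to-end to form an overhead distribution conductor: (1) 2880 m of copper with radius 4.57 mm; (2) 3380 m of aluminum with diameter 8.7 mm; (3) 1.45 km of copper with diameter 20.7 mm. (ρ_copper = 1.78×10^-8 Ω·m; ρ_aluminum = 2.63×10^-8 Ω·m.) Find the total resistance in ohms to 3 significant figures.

Seg 1: A = πr² = π(4.5700e-03 m)² = 6.561e-05 m²
R_1 = (1.78×10^-8)(2880)/(6.561e-05) = 0.7813 Ω
Seg 2: A = π(d/2)² = π(4.3500e-03 m)² = 5.945e-05 m²
R_2 = (2.63×10^-8)(3380)/(5.945e-05) = 1.495 Ω
Seg 3: A = π(d/2)² = π(1.0350e-02 m)² = 3.365e-04 m²
R_3 = (1.78×10^-8)(1450)/(3.365e-04) = 0.07669 Ω
R_total = R_1 + R_2 + R_3 = 2.35 Ω

2.35 Ω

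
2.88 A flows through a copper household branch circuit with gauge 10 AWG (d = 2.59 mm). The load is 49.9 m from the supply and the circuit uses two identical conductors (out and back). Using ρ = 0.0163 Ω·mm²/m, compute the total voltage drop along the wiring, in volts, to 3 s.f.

ρ = 0.0163 Ω·mm²/m = 1.63×10^-8 Ω·m
A = π(2.59/2 mm)² = π(1.2950e-03 m)² = 5.269e-06 m²
Total conductor length (both ways) L = 2 × 49.9 = 99.8 m
R = ρL/A = (1.63×10^-8)(99.8)/(5.269e-06) = 0.3088 Ω
V = IR = 2.88 × 0.3088 = 0.889 V

0.889 V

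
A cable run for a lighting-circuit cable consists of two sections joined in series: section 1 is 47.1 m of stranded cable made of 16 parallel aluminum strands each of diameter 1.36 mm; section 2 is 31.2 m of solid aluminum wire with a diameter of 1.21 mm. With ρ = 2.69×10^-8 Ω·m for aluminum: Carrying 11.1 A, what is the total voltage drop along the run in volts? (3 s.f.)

Section 1: A_strand = π(6.8000e-04)² = 1.453e-06 m²; R₁ = ρL/(N·A_s) = (2.69×10^-8)(47.1)/(16×1.453e-06) = 0.05451 Ω
Section 2: A = π(d/2)² = π(6.0500e-04 m)² = 1.150e-06 m²
R₂ = (2.69×10^-8)(31.2)/(1.150e-06) = 0.7299 Ω
R = R₁ + R₂ = 0.7844 Ω
V = IR = 11.1 × 0.7844 = 8.71 V

8.71 V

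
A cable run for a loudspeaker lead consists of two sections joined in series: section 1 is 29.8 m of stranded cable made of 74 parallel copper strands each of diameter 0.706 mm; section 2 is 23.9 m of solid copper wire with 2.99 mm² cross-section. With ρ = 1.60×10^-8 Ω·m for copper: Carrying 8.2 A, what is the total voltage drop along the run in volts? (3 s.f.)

1.18 V

Section 1: A_strand = π(3.5300e-04)² = 3.915e-07 m²; R₁ = ρL/(N·A_s) = (1.60×10^-8)(29.8)/(74×3.915e-07) = 0.01646 Ω
Section 2: A = 2.99 mm² = 2.990e-06 m²
R₂ = (1.60×10^-8)(23.9)/(2.990e-06) = 0.1279 Ω
R = R₁ + R₂ = 0.1444 Ω
V = IR = 8.2 × 0.1444 = 1.18 V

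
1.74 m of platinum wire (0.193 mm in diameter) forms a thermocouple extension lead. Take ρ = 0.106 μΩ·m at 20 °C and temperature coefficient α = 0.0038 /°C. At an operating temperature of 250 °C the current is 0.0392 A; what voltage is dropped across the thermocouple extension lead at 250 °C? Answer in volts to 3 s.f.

ρ = 0.106 μΩ·m = 1.06×10^-7 Ω·m
A = π(d/2)² = π(9.6500e-05 m)² = 2.926e-08 m²
R₍20₎ = ρL/A = (1.06×10^-7)(1.74)/(2.926e-08) = 6.304 Ω
R₍250₎ = R₍20₎(1 + αΔT) = 6.304 × (1 + 0.0038×230) = 11.81 Ω
V = IR = 0.0392 × 11.81 = 0.463 V

0.463 V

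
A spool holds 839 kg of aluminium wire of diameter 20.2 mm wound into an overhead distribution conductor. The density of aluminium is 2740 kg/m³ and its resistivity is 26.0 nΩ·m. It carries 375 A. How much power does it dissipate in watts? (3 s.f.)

10900 W

ρ = 26.0 nΩ·m = 2.60×10^-8 Ω·m
A = π(d/2)² = π(1.0100e-02 m)² = 3.2047e-04 m²
L = m/(density·A) = 839/(2740×3.2047e-04) = 955.5 m
R = ρL/A = (2.60×10^-8)(955.5)/(3.2047e-04) = 0.07752 Ω
P = I²R = (375)² × 0.07752 = 10900 W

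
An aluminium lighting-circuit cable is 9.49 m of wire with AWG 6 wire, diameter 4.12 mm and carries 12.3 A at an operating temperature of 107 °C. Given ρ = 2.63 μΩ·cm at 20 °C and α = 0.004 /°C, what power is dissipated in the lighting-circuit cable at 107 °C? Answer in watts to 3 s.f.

ρ = 2.63 μΩ·cm = 2.63×10^-8 Ω·m
A = π(4.12/2 mm)² = π(2.0600e-03 m)² = 1.333e-05 m²
R₍20₎ = ρL/A = (2.63×10^-8)(9.49)/(1.333e-05) = 0.01872 Ω
R₍107₎ = R₍20₎(1 + αΔT) = 0.01872 × (1 + 0.004×87) = 0.02524 Ω
P = I²R = (12.3)² × 0.02524 = 3.82 W

3.82 W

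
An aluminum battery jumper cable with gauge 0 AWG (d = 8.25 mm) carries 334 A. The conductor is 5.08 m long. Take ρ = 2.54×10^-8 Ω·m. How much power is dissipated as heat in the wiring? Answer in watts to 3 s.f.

A = π(8.25/2 mm)² = π(4.1250e-03 m)² = 5.346e-05 m²
R = ρL/A = (2.54×10^-8)(5.08)/(5.346e-05) = 0.002414 Ω
P = I²R = (334)² × 0.002414 = 269 W

269 W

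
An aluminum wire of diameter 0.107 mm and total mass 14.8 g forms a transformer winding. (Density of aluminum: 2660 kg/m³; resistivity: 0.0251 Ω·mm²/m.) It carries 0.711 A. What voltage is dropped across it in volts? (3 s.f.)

ρ = 0.0251 Ω·mm²/m = 2.51×10^-8 Ω·m
A = π(d/2)² = π(5.3500e-05 m)² = 8.9920e-09 m²
L = m/(density·A) = 0.0148/(2660×8.9920e-09) = 618.8 m
R = ρL/A = (2.51×10^-8)(618.8)/(8.9920e-09) = 1727 Ω
V = IR = 0.711 × 1727 = 1230 V

1230 V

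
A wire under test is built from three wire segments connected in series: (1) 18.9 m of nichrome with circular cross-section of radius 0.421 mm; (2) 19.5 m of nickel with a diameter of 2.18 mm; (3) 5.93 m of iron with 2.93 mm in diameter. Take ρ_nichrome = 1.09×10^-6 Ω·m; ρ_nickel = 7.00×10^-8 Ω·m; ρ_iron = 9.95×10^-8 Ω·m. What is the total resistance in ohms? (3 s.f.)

Seg 1: A = πr² = π(4.2100e-04 m)² = 5.568e-07 m²
R_1 = (1.09×10^-6)(18.9)/(5.568e-07) = 37 Ω
Seg 2: A = π(d/2)² = π(1.0900e-03 m)² = 3.733e-06 m²
R_2 = (7.00×10^-8)(19.5)/(3.733e-06) = 0.3657 Ω
Seg 3: A = π(d/2)² = π(1.4650e-03 m)² = 6.743e-06 m²
R_3 = (9.95×10^-8)(5.93)/(6.743e-06) = 0.08751 Ω
R_total = R_1 + R_2 + R_3 = 37.5 Ω

37.5 Ω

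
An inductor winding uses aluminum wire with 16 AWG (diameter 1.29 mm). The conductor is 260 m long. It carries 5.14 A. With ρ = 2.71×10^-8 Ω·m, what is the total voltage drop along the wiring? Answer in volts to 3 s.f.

A = π(1.29/2 mm)² = π(6.4500e-04 m)² = 1.307e-06 m²
R = ρL/A = (2.71×10^-8)(260)/(1.307e-06) = 5.391 Ω
V = IR = 5.14 × 5.391 = 27.7 V

27.7 V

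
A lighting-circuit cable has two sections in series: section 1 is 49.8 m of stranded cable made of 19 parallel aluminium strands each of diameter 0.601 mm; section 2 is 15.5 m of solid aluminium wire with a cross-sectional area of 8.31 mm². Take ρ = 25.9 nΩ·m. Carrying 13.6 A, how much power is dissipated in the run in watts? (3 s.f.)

ρ = 25.9 nΩ·m = 2.59×10^-8 Ω·m
Section 1: A_strand = π(3.0050e-04)² = 2.837e-07 m²; R₁ = ρL/(N·A_s) = (2.59×10^-8)(49.8)/(19×2.837e-07) = 0.2393 Ω
Section 2: A = 8.31 mm² = 8.310e-06 m²
R₂ = (2.59×10^-8)(15.5)/(8.310e-06) = 0.04831 Ω
R = R₁ + R₂ = 0.2876 Ω
P = I²R = (13.6)² × 0.2876 = 53.2 W

53.2 W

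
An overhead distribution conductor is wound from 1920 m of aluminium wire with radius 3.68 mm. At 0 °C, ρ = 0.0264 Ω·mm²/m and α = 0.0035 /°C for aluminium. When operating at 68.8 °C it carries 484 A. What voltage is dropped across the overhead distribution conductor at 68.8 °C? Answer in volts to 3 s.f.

715 V

ρ = 0.0264 Ω·mm²/m = 2.64×10^-8 Ω·m
A = πr² = π(3.6800e-03 m)² = 4.254e-05 m²
R₍0₎ = ρL/A = (2.64×10^-8)(1920)/(4.254e-05) = 1.191 Ω
R₍68.8₎ = R₍0₎(1 + αΔT) = 1.191 × (1 + 0.0035×68.8) = 1.478 Ω
V = IR = 484 × 1.478 = 715 V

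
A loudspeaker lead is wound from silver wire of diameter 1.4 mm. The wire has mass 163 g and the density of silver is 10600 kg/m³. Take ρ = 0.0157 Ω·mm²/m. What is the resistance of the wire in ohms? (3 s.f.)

0.102 Ω

ρ = 0.0157 Ω·mm²/m = 1.57×10^-8 Ω·m
A = π(d/2)² = π(7.0000e-04 m)² = 1.5394e-06 m²
L = m/(density·A) = 0.163/(10600×1.5394e-06) = 9.989 m
R = ρL/A = (1.57×10^-8)(9.989)/(1.5394e-06) = 0.102 Ω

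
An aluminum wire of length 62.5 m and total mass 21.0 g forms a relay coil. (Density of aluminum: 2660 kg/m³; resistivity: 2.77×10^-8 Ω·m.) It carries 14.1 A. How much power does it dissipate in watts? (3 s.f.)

2720 W

A = m/(density·L) = 0.021/(2660×62.5) = 1.2632e-07 m²
R = ρL/A = (2.77×10^-8)(62.5)/(1.2632e-07) = 13.71 Ω
P = I²R = (14.1)² × 13.71 = 2720 W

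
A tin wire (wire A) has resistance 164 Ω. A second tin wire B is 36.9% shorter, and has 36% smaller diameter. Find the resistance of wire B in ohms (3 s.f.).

253 Ω

R ∝ L/d², so R_B/R_A = (1 − 36.9/100) × (1 − 36/100)⁻²
= 0.631 × 2.441 = 1.54
R_B = 1.54 × 164 = 253 Ω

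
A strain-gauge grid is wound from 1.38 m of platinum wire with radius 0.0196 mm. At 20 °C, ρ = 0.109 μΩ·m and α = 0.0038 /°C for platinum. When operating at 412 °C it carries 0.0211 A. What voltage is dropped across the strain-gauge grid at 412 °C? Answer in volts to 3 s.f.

ρ = 0.109 μΩ·m = 1.09×10^-7 Ω·m
A = πr² = π(1.9600e-05 m)² = 1.207e-09 m²
R₍20₎ = ρL/A = (1.09×10^-7)(1.38)/(1.207e-09) = 124.6 Ω
R₍412₎ = R₍20₎(1 + αΔT) = 124.6 × (1 + 0.0038×392) = 310.3 Ω
V = IR = 0.0211 × 310.3 = 6.55 V

6.55 V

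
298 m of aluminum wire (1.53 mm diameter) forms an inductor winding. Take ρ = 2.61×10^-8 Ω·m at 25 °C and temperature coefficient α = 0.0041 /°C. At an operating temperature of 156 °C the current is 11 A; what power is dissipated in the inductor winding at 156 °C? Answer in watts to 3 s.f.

787 W

A = π(d/2)² = π(7.6500e-04 m)² = 1.839e-06 m²
R₍25₎ = ρL/A = (2.61×10^-8)(298)/(1.839e-06) = 4.23 Ω
R₍156₎ = R₍25₎(1 + αΔT) = 4.23 × (1 + 0.0041×131) = 6.503 Ω
P = I²R = (11)² × 6.503 = 787 W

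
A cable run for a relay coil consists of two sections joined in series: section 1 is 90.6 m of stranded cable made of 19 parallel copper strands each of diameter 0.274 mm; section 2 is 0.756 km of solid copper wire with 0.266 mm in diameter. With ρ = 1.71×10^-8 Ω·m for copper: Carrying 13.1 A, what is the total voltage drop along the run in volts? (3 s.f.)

3070 V

Section 1: A_strand = π(1.3700e-04)² = 5.896e-08 m²; R₁ = ρL/(N·A_s) = (1.71×10^-8)(90.6)/(19×5.896e-08) = 1.383 Ω
Section 2: A = π(d/2)² = π(1.3300e-04 m)² = 5.557e-08 m²
R₂ = (1.71×10^-8)(756)/(5.557e-08) = 232.6 Ω
R = R₁ + R₂ = 234 Ω
V = IR = 13.1 × 234 = 3070 V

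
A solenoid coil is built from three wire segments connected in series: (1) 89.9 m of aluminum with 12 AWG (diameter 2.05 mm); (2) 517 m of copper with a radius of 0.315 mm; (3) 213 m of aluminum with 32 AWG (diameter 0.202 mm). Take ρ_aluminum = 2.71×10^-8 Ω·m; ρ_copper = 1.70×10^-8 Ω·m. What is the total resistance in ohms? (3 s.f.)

Seg 1: A = π(2.05/2 mm)² = π(1.0250e-03 m)² = 3.301e-06 m²
R_1 = (2.71×10^-8)(89.9)/(3.301e-06) = 0.7381 Ω
Seg 2: A = πr² = π(3.1500e-04 m)² = 3.117e-07 m²
R_2 = (1.70×10^-8)(517)/(3.117e-07) = 28.19 Ω
Seg 3: A = π(0.202/2 mm)² = π(1.0100e-04 m)² = 3.205e-08 m²
R_3 = (2.71×10^-8)(213)/(3.205e-08) = 180.1 Ω
R_total = R_1 + R_2 + R_3 = 209 Ω

209 Ω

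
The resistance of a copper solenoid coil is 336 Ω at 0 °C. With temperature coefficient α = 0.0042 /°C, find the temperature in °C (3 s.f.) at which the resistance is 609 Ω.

R = R₀(1 + α(T − T₀)) ⇒ T = T₀ + (R/R₀ − 1)/α
T = 0 + (609/336 − 1)/0.0042 = 0 + (0.8125)/0.0042 = 193 °C

193 °C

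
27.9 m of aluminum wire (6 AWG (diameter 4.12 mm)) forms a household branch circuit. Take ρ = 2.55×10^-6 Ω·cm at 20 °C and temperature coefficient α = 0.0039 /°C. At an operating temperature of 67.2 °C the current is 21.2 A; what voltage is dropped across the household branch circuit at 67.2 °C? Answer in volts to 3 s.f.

ρ = 2.55×10^-6 Ω·cm = 2.55×10^-8 Ω·m
A = π(4.12/2 mm)² = π(2.0600e-03 m)² = 1.333e-05 m²
R₍20₎ = ρL/A = (2.55×10^-8)(27.9)/(1.333e-05) = 0.05337 Ω
R₍67.2₎ = R₍20₎(1 + αΔT) = 0.05337 × (1 + 0.0039×47.2) = 0.06319 Ω
V = IR = 21.2 × 0.06319 = 1.34 V

1.34 V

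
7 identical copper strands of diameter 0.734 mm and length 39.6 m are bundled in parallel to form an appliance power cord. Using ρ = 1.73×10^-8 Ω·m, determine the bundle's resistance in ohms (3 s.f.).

A_strand = π(3.6700e-04 m)² = 4.231e-07 m²
R_strand = ρL/A = (1.73×10^-8)(39.6)/(4.231e-07) = 1.619 Ω
R_total = R_strand/N = 1.619/7 = 0.231 Ω

0.231 Ω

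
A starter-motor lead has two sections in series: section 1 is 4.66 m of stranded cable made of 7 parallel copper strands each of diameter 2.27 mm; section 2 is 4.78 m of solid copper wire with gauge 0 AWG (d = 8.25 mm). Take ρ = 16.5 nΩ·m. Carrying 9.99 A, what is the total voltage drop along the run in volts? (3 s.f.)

0.0419 V

ρ = 16.5 nΩ·m = 1.65×10^-8 Ω·m
Section 1: A_strand = π(1.1350e-03)² = 4.047e-06 m²; R₁ = ρL/(N·A_s) = (1.65×10^-8)(4.66)/(7×4.047e-06) = 0.002714 Ω
Section 2: A = π(8.25/2 mm)² = π(4.1250e-03 m)² = 5.346e-05 m²
R₂ = (1.65×10^-8)(4.78)/(5.346e-05) = 0.001475 Ω
R = R₁ + R₂ = 0.00419 Ω
V = IR = 9.99 × 0.00419 = 0.0419 V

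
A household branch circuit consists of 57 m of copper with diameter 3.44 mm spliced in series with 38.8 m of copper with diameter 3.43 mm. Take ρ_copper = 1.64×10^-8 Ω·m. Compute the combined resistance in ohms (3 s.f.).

Segment 1: A = π(d/2)² = π(1.7200e-03 m)² = 9.294e-06 m²
R₁ = ρL/A = (1.64×10^-8)(57)/(9.294e-06) = 0.1006 Ω
Segment 2: A = π(d/2)² = π(1.7150e-03 m)² = 9.240e-06 m²
R₂ = (1.64×10^-8)(38.8)/(9.240e-06) = 0.06886 Ω
R = R₁ + R₂ = 0.169 Ω

0.169 Ω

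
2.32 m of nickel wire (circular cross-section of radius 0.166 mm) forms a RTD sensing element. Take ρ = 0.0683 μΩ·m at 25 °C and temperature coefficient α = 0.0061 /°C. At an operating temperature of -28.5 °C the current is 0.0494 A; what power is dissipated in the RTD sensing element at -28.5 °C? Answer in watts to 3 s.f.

0.00301 W

ρ = 0.0683 μΩ·m = 6.83×10^-8 Ω·m
A = πr² = π(1.6600e-04 m)² = 8.657e-08 m²
R₍25₎ = ρL/A = (6.83×10^-8)(2.32)/(8.657e-08) = 1.83 Ω
R₍-28.5₎ = R₍25₎(1 + αΔT) = 1.83 × (1 + 0.0061×-53.5) = 1.233 Ω
P = I²R = (0.0494)² × 1.233 = 0.00301 W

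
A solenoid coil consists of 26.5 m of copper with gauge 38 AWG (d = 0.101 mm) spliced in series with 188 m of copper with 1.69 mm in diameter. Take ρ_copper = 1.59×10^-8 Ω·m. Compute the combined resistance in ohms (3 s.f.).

53.9 Ω

Segment 1: A = π(0.101/2 mm)² = π(5.0500e-05 m)² = 8.012e-09 m²
R₁ = ρL/A = (1.59×10^-8)(26.5)/(8.012e-09) = 52.59 Ω
Segment 2: A = π(d/2)² = π(8.4500e-04 m)² = 2.243e-06 m²
R₂ = (1.59×10^-8)(188)/(2.243e-06) = 1.333 Ω
R = R₁ + R₂ = 53.9 Ω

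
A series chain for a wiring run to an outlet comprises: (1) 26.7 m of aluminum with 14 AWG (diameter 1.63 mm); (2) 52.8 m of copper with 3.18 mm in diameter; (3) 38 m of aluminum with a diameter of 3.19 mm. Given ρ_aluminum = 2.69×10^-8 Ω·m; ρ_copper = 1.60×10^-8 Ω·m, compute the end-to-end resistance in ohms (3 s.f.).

Seg 1: A = π(1.63/2 mm)² = π(8.1500e-04 m)² = 2.087e-06 m²
R_1 = (2.69×10^-8)(26.7)/(2.087e-06) = 0.3442 Ω
Seg 2: A = π(d/2)² = π(1.5900e-03 m)² = 7.942e-06 m²
R_2 = (1.60×10^-8)(52.8)/(7.942e-06) = 0.1064 Ω
Seg 3: A = π(d/2)² = π(1.5950e-03 m)² = 7.992e-06 m²
R_3 = (2.69×10^-8)(38)/(7.992e-06) = 0.1279 Ω
R_total = R_1 + R_2 + R_3 = 0.578 Ω

0.578 Ω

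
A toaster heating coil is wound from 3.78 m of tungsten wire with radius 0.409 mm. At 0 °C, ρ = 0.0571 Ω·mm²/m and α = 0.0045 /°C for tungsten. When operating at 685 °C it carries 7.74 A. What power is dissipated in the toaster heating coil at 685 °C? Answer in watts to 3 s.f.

100 W

ρ = 0.0571 Ω·mm²/m = 5.71×10^-8 Ω·m
A = πr² = π(4.0900e-04 m)² = 5.255e-07 m²
R₍0₎ = ρL/A = (5.71×10^-8)(3.78)/(5.255e-07) = 0.4107 Ω
R₍685₎ = R₍0₎(1 + αΔT) = 0.4107 × (1 + 0.0045×685) = 1.677 Ω
P = I²R = (7.74)² × 1.677 = 100 W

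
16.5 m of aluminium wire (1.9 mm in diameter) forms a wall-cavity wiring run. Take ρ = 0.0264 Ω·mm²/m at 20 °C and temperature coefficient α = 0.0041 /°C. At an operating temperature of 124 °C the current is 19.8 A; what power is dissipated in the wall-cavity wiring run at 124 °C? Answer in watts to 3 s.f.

85.9 W

ρ = 0.0264 Ω·mm²/m = 2.64×10^-8 Ω·m
A = π(d/2)² = π(9.5000e-04 m)² = 2.835e-06 m²
R₍20₎ = ρL/A = (2.64×10^-8)(16.5)/(2.835e-06) = 0.1536 Ω
R₍124₎ = R₍20₎(1 + αΔT) = 0.1536 × (1 + 0.0041×104) = 0.2191 Ω
P = I²R = (19.8)² × 0.2191 = 85.9 W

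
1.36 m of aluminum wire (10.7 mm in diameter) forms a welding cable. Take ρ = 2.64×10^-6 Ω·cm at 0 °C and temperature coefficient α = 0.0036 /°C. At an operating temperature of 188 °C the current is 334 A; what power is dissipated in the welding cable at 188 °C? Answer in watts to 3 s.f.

74.7 W

ρ = 2.64×10^-6 Ω·cm = 2.64×10^-8 Ω·m
A = π(d/2)² = π(5.3500e-03 m)² = 8.992e-05 m²
R₍0₎ = ρL/A = (2.64×10^-8)(1.36)/(8.992e-05) = 3.993×10^-4 Ω
R₍188₎ = R₍0₎(1 + αΔT) = 3.993×10^-4 × (1 + 0.0036×188) = 6.695×10^-4 Ω
P = I²R = (334)² × 6.695×10^-4 = 74.7 W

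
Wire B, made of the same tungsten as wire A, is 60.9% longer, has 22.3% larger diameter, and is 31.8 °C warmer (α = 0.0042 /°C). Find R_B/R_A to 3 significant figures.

R ∝ ρL/d² with ρ ∝ (1+αΔT), so R_B/R_A = (1 + 60.9/100) × (1 + 22.3/100)⁻² × (1 + 0.0042×31.8)
= 1.609 × 0.6686 × 1.134 = 1.22

1.22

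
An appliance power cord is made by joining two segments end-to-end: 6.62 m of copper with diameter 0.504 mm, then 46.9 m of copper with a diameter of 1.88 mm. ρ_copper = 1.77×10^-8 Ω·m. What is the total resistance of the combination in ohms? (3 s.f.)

Segment 1: A = π(d/2)² = π(2.5200e-04 m)² = 1.995e-07 m²
R₁ = ρL/A = (1.77×10^-8)(6.62)/(1.995e-07) = 0.5873 Ω
Segment 2: A = π(d/2)² = π(9.4000e-04 m)² = 2.776e-06 m²
R₂ = (1.77×10^-8)(46.9)/(2.776e-06) = 0.299 Ω
R = R₁ + R₂ = 0.886 Ω

0.886 Ω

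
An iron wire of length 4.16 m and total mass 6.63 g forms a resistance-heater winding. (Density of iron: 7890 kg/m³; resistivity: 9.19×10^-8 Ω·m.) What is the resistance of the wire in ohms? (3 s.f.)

1.89 Ω

A = m/(density·L) = 0.00663/(7890×4.16) = 2.0200e-07 m²
R = ρL/A = (9.19×10^-8)(4.16)/(2.0200e-07) = 1.89 Ω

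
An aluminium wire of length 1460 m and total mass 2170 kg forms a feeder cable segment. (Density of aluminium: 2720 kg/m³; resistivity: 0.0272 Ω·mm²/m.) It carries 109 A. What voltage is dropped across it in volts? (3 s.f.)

7.92 V

ρ = 0.0272 Ω·mm²/m = 2.72×10^-8 Ω·m
A = m/(density·L) = 2170/(2720×1460) = 5.4643e-04 m²
R = ρL/A = (2.72×10^-8)(1460)/(5.4643e-04) = 0.07267 Ω
V = IR = 109 × 0.07267 = 7.92 V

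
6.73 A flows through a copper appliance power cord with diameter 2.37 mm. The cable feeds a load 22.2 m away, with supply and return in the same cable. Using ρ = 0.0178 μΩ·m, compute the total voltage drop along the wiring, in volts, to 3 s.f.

ρ = 0.0178 μΩ·m = 1.78×10^-8 Ω·m
A = π(d/2)² = π(1.1850e-03 m)² = 4.412e-06 m²
Total conductor length (both ways) L = 2 × 22.2 = 44.4 m
R = ρL/A = (1.78×10^-8)(44.4)/(4.412e-06) = 0.1791 Ω
V = IR = 6.73 × 0.1791 = 1.21 V

1.21 V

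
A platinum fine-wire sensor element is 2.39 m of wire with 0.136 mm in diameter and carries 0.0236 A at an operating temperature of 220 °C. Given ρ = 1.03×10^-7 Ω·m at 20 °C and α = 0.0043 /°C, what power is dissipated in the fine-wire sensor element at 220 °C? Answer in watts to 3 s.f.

0.0176 W

A = π(d/2)² = π(6.8000e-05 m)² = 1.453e-08 m²
R₍20₎ = ρL/A = (1.03×10^-7)(2.39)/(1.453e-08) = 16.95 Ω
R₍220₎ = R₍20₎(1 + αΔT) = 16.95 × (1 + 0.0043×200) = 31.52 Ω
P = I²R = (0.0236)² × 31.52 = 0.0176 W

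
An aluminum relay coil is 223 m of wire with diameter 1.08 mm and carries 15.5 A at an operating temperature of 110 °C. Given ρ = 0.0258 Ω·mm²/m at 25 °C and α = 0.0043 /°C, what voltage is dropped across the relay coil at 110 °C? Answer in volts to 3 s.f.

ρ = 0.0258 Ω·mm²/m = 2.58×10^-8 Ω·m
A = π(d/2)² = π(5.4000e-04 m)² = 9.161e-07 m²
R₍25₎ = ρL/A = (2.58×10^-8)(223)/(9.161e-07) = 6.28 Ω
R₍110₎ = R₍25₎(1 + αΔT) = 6.28 × (1 + 0.0043×85) = 8.576 Ω
V = IR = 15.5 × 8.576 = 133 V

133 V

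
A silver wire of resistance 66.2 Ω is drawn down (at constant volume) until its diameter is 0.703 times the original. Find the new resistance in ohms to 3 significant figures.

Volume constant ⇒ L' = L/r² with r = 0.703. R' = ρL'/A' = ρ(L/r²)/(πr²d₀²/4) = R/r⁴.
R' = 4.094 × 66.2 = 271 Ω

271 Ω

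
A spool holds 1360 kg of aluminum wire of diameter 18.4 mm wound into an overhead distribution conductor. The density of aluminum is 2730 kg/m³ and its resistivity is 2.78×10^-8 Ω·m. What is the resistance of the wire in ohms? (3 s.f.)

0.196 Ω

A = π(d/2)² = π(9.2000e-03 m)² = 2.6590e-04 m²
L = m/(density·A) = 1360/(2730×2.6590e-04) = 1873 m
R = ρL/A = (2.78×10^-8)(1873)/(2.6590e-04) = 0.196 Ω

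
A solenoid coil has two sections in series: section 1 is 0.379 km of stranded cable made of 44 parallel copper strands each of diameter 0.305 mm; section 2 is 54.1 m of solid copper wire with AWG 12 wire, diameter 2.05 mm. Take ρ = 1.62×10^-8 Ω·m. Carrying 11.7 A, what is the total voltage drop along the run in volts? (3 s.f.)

25.5 V

Section 1: A_strand = π(1.5250e-04)² = 7.306e-08 m²; R₁ = ρL/(N·A_s) = (1.62×10^-8)(379)/(44×7.306e-08) = 1.91 Ω
Section 2: A = π(2.05/2 mm)² = π(1.0250e-03 m)² = 3.301e-06 m²
R₂ = (1.62×10^-8)(54.1)/(3.301e-06) = 0.2655 Ω
R = R₁ + R₂ = 2.175 Ω
V = IR = 11.7 × 2.175 = 25.5 V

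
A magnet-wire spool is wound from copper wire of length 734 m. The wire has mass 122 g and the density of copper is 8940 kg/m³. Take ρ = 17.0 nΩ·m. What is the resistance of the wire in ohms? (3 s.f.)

671 Ω

ρ = 17.0 nΩ·m = 1.70×10^-8 Ω·m
A = m/(density·L) = 0.122/(8940×734) = 1.8592e-08 m²
R = ρL/A = (1.70×10^-8)(734)/(1.8592e-08) = 671 Ω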